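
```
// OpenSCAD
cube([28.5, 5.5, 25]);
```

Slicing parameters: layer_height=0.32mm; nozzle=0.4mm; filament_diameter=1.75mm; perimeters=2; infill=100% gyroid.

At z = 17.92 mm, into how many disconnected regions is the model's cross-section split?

1

At z = 17.92 mm: the cube (footprint 28.5×5.5) is included at this height. The result has 1 disconnected region.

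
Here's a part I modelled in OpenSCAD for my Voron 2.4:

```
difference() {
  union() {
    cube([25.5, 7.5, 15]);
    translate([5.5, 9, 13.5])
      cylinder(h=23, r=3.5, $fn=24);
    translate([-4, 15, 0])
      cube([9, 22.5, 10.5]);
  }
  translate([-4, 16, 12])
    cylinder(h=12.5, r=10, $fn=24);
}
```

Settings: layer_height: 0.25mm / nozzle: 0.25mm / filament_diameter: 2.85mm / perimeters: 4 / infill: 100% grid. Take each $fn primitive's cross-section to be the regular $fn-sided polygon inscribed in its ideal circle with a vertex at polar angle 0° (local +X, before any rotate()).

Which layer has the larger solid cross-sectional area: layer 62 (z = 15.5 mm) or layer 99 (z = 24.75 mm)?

layer 99 (z = 24.75 mm)

Layer 62 (z = 15.5): the cube is not intersected at this z (z outside [0, 15]); the r=3.5 cylinder at (5.5, 9) gives a regular 24-gon of circumradius 3.5 (constant along its height) (area = (24/2)·3.500²·sin(360°/24) = 38.05 mm²); the cube at (-4, 15) does not reach this height (z outside [0, 10.5]); Combining (union): only the r=3.5 cylinder at (5.5, 9) is present, so the union is just that shape — area = 38.05 mm²; the r=10 cylinder at (-4, 16) contributes a regular 24-gon of circumradius 10 (area = (24/2)·10.000²·sin(360°/24) = 310.58 mm²); Subtracting the remaining from the first: starting from the result so far (38.05 mm²), the r=10 cylinder at (-4, 16) partially overlaps it — only the 5.98 mm² overlap (of its 310.58 mm²) is removed, clipping the outline — area = 32.07 mm². So its area = 32.07 mm². Layer 99 (z = 24.75): the cube does not reach this height (z outside [0, 15]); the cylinder at (5.5, 9): section is a regular 24-gon, circumradius r=3.5 (area = (24/2)·3.500²·sin(360°/24) = 38.05 mm²); the cube at (-4, 15) does not reach this height (z outside [0, 10.5]); Taking the union: only the r=3.5 cylinder at (5.5, 9) is present, so the union is just that shape — area = 38.05 mm²; the cylinder at (-4, 16) is absent (z outside [12, 24.5]); Taking the first minus the rest: none of the subtracted shapes is present at this height, so that combined region is unchanged — area = 38.05 mm². So its area = 38.05 mm². Layer 99 is larger (38.05 vs 32.07 mm²).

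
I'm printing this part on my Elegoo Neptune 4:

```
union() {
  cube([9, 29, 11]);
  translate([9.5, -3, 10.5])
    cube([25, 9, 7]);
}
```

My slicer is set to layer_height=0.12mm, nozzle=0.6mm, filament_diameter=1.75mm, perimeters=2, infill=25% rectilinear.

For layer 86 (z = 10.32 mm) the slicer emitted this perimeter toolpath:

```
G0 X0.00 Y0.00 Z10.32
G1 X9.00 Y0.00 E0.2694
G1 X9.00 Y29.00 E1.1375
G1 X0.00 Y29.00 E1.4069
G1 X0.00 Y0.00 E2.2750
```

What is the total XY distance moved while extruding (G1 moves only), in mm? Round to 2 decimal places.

76.00 mm

Sum the Euclidean lengths of each G1 segment: total = 76.00 mm.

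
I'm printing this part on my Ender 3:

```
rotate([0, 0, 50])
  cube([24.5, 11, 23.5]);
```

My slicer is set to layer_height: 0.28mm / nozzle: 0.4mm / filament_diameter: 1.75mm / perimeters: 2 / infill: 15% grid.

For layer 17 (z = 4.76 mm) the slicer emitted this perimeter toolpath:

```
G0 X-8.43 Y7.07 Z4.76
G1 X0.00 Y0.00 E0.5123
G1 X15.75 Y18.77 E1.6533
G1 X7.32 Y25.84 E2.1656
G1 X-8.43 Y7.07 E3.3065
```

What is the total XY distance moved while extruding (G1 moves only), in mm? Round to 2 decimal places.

71.01 mm

Sum the Euclidean lengths of each G1 segment: total = 71.01 mm.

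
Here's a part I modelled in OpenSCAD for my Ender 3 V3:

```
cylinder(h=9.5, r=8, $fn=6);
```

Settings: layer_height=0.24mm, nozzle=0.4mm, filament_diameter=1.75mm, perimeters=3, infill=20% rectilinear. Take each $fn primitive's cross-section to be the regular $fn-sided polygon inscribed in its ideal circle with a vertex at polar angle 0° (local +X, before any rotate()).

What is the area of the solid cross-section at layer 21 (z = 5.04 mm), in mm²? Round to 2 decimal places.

166.28 mm²

At z = 5.04 mm: the cylinder: section is a regular 6-gon, circumradius r=8 (area = (6/2)·8.000²·sin(360°/6) = 166.28 mm²). Overall, the cross-section is a single solid region. Net area = 166.28 mm².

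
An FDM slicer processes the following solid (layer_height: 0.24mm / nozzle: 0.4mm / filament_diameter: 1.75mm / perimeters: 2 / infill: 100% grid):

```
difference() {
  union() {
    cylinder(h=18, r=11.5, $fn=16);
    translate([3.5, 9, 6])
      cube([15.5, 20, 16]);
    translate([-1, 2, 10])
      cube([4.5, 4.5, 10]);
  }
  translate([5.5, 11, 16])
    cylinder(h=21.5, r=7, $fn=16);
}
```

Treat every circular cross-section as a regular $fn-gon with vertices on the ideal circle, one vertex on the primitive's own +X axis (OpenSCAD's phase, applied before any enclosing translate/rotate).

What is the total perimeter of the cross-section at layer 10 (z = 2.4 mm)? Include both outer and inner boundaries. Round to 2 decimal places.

71.79 mm

At z = 2.4 mm: the cylinder: section is a regular 16-gon, circumradius r=11.5 (perimeter = 2·16·11.500·sin(180°/16) = 71.79 mm); the cube at (3.5, 9) does not reach this height (z outside [6, 22]); the cube at (-1, 2) is absent (z outside [10, 20]); Merging all regions: only the r=11.5 cylinder is present, so the union is just that shape — boundary = 71.79 mm; the cylinder at (5.5, 11) does not reach this height (z outside [16, 37.5]); Subtracting the remaining from the first: none of the subtracted shapes is present at this height, so the result so far is unchanged — boundary = 71.79 mm. Overall, the cross-section is a single solid region. Total boundary length (outer) = 71.79 mm.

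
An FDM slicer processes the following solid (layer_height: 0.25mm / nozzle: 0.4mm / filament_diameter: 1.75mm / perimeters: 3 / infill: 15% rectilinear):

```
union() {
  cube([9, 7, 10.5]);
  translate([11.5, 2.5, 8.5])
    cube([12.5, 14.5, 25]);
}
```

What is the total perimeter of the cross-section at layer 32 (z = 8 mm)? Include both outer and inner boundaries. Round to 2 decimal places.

At z = 8 mm: the 9×7 cube contributes its full rectangle (perimeter 32.00 mm); the cube at (11.5, 2.5) is not intersected at this z (z outside [8.5, 33.5]); Taking the union: only the 9×7 cube is present, so the union is just that shape — boundary = 32.00 mm. Overall, the cross-section is a single solid region. Total boundary length (outer) = 32.00 mm.

32.00 mm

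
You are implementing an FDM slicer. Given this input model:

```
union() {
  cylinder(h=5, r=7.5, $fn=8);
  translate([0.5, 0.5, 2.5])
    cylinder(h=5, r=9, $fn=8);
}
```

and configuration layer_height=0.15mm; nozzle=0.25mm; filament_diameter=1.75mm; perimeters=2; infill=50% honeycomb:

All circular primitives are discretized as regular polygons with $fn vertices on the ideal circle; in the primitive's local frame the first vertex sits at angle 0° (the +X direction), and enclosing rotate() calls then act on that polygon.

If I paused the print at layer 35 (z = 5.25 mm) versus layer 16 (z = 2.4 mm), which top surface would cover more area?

layer 35 (z = 5.25 mm)

Layer 35 (z = 5.25): the cylinder does not reach this height (z outside [0, 5]); the r=9 cylinder at (0.5, 0.5) contributes a regular 8-gon of circumradius 9 (area = (8/2)·9.000²·sin(360°/8) = 229.10 mm²); Taking the union: only the r=9 cylinder at (0.5, 0.5) is present, so the union is just that shape — area = 229.10 mm². So its area = 229.10 mm². Layer 16 (z = 2.4): the r=7.5 cylinder contributes a regular 8-gon of circumradius 7.5 (area = (8/2)·7.500²·sin(360°/8) = 159.10 mm²); the cylinder at (0.5, 0.5) is absent (z outside [2.5, 7.5]); Merging all regions: only the r=7.5 cylinder is present, so the union is just that shape — area = 159.10 mm². So its area = 159.10 mm². Layer 35 is larger (229.10 vs 159.10 mm²).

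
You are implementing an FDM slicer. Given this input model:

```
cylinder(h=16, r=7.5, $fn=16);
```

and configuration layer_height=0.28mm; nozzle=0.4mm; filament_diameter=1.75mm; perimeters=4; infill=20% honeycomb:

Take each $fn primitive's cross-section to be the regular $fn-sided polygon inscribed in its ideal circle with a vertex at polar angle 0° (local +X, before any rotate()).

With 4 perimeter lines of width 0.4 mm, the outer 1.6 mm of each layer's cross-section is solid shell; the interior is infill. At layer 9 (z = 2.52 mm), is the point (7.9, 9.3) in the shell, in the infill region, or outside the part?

At z = 2.52 mm: the cylinder: section is a regular 16-gon, circumradius r=7.5. Overall, the cross-section is a single solid region. The nearest boundary edge runs (5.30, 5.30)→(2.87, 6.93); distance from the point to it = 4.77 mm. The point is not inside any of the regions above, so it lies outside the cross-section (4.77 mm from the nearest boundary).

outside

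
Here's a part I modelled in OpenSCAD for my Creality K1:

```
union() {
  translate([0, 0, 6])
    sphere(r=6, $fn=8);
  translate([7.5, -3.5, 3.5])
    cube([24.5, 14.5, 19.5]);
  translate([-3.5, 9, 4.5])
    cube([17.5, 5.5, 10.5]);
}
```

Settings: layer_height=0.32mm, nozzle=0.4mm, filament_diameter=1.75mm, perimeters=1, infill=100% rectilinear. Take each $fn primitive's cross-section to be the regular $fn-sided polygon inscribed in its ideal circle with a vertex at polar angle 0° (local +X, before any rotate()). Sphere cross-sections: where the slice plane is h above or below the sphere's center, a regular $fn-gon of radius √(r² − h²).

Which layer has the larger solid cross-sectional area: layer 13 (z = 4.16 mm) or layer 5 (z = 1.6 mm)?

layer 13 (z = 4.16 mm)

Layer 13 (z = 4.16): the sphere: section is a regular 8-gon, circumradius = √(r²−h²) = √(6²−1.84²) = 5.711 (area = (8/2)·5.711²·sin(360°/8) = 92.25 mm²); the 24.5×14.5 cube at (7.5, -3.5) contributes its full rectangle (area 355.25 mm²); the cube at (-3.5, 9) is absent (z outside [4.5, 15]); Combining (union): the 2 present regions are separate (no shared area or edge), so areas and boundary lengths simply add and each stays a separate island — area = 447.50 mm². So its area = 447.50 mm². Layer 5 (z = 1.6): the sphere: section is a regular 8-gon, circumradius = √(r²−h²) = √(6²−4.4²) = 4.079 (area = (8/2)·4.079²·sin(360°/8) = 47.07 mm²); the cube at (7.5, -3.5) does not reach this height (z outside [3.5, 23]); the cube at (-3.5, 9) does not reach this height (z outside [4.5, 15]); Merging all regions: only the r=6 sphere is present, so the union is just that shape — area = 47.07 mm². So its area = 47.07 mm². Layer 13 is larger (447.50 vs 47.07 mm²).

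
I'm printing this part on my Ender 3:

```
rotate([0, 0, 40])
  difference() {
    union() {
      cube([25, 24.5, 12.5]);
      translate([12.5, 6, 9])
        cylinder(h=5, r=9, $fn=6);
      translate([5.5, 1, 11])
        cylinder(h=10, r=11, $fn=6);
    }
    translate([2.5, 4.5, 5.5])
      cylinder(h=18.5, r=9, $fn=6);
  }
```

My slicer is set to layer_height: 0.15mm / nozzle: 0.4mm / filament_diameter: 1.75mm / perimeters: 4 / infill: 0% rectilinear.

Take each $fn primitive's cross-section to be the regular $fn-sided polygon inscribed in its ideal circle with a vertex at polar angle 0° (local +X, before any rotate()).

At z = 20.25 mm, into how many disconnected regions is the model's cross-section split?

At z = 20.25 mm: the cube is absent (z outside [0, 12.5]); the cylinder at (12.5, 6) does not reach this height (z outside [9, 14]); the r=11 cylinder at (5.5, 1) contributes a regular 6-gon of circumradius 11; Taking the union: only the r=11 cylinder at (5.5, 1) is present, so the union is just that shape — 1 connected region; the r=9 cylinder at (2.5, 4.5) contributes a regular 6-gon of circumradius 9; Taking the first minus the rest: starting from the result so far, the r=9 cylinder at (2.5, 4.5) partially overlaps it — only the 170.57 mm² overlap (of its 210.44 mm²) is removed, clipping the outline — 1 connected region; (whole slice rotated 40° about Z — lengths, areas and connectivity unchanged). The result has 1 disconnected region.

1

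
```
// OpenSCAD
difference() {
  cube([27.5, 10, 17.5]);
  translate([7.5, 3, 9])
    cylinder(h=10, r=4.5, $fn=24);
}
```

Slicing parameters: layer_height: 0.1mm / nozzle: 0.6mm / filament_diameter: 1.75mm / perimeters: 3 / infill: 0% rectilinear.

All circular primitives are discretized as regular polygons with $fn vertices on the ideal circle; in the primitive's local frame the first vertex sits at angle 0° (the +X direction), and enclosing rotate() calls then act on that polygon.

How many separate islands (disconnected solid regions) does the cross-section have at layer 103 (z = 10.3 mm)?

1

At z = 10.3 mm: the 27.5×10 cube contributes its full rectangle; the r=4.5 cylinder at (7.5, 3) gives a regular 24-gon of circumradius 4.5 (constant along its height); Taking the first minus the rest: starting from the 27.5×10 cube, the r=4.5 cylinder at (7.5, 3) partially overlaps it — only the 56.11 mm² overlap (of its 62.89 mm²) is removed, clipping the outline — 1 connected region. Overall, the cross-section is a single solid region. Island count = 1.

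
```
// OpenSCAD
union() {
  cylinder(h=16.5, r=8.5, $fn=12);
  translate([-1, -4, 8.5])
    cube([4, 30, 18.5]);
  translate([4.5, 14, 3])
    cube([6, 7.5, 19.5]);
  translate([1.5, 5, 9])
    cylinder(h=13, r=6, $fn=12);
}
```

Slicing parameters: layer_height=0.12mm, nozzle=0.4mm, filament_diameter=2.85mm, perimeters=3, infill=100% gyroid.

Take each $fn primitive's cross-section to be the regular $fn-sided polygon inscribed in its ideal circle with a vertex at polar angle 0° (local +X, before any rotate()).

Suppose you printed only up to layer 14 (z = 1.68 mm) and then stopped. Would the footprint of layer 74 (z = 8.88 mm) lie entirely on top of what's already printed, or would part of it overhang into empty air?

Compare the two slices. At z = 1.68: the r=8.5 cylinder contributes a regular 12-gon of circumradius 8.5 (area = (12/2)·8.500²·sin(360°/12) = 216.75 mm²); the cube at (-1, -4) does not reach this height (z outside [8.5, 27]); the cube at (4.5, 14) is not intersected at this z (z outside [3, 22.5]); the cylinder at (1.5, 5) does not reach this height (z outside [9, 22]); Merging all regions: only the r=8.5 cylinder is present, so the union is just that shape — area = 216.75 mm². At z = 8.88: the r=8.5 cylinder gives a regular 12-gon of circumradius 8.5 (constant along its height) (area = (12/2)·8.500²·sin(360°/12) = 216.75 mm²); the cube at (-1, -4) is present — its section is the full 4×30 rectangle (area 120.00 mm²); the 6×7.5 cube at (4.5, 14) contributes its full rectangle (area 45.00 mm²); the cylinder at (1.5, 5) is not intersected at this z (z outside [9, 22]); Merging all regions: the regions partially overlap — summed areas 381.75 mm² minus the doubly-counted overlap 48.66 mm² gives 333.09 mm² — area = 333.09 mm². Checking containment: at z = 8.88 the cross-section extends beyond the z = 1.68 cross-section by about 116.34 mm².

part overhangs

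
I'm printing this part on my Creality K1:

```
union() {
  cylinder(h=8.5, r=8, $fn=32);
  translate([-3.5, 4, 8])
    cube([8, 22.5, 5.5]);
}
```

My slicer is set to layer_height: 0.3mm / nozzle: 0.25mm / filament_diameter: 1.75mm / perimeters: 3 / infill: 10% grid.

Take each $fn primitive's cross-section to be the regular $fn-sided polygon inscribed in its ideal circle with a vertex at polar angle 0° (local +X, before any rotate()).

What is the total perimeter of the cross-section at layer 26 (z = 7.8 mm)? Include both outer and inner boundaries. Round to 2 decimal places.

At z = 7.8 mm: the r=8 cylinder gives a regular 32-gon of circumradius 8 (constant along its height) (perimeter = 2·32·8.000·sin(180°/32) = 50.18 mm); the cube at (-3.5, 4) is not intersected at this z (z outside [8, 13.5]); Taking the union: only the r=8 cylinder is present, so the union is just that shape — boundary = 50.18 mm. Overall, the cross-section is a single solid region. Total boundary length (outer) = 50.18 mm.

50.18 mm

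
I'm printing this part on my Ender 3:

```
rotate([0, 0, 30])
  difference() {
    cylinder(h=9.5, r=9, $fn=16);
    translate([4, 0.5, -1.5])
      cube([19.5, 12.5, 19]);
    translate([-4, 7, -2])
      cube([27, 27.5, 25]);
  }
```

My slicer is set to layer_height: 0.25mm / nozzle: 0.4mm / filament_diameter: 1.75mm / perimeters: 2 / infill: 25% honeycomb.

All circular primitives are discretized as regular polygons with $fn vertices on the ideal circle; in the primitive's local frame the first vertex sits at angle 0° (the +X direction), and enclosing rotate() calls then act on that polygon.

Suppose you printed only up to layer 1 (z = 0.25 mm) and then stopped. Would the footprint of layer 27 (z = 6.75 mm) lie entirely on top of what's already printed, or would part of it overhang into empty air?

Compare the two slices. At z = 0.25: the r=9 cylinder gives a regular 16-gon of circumradius 9 (constant along its height) (area = (16/2)·9.000²·sin(360°/16) = 247.98 mm²); the cube at (4, 0.5) is present — its section is the full 19.5×12.5 rectangle (area 243.75 mm²); the cube at (-4, 7) is present — its section is the full 27×27.5 rectangle (area 742.50 mm²); After the difference (first − rest): starting from the r=9 cylinder (247.98 mm²), the 19.5×12.5 cube at (4, 0.5) partially overlaps it — only the 25.18 mm² overlap (of its 243.75 mm²) is removed, clipping the outline; the 27×27.5 cube at (-4, 7) partially overlaps it — only the 12.67 mm² overlap (of its 742.50 mm²) is removed, clipping the outline — area = 210.12 mm²; (whole slice rotated 30° about Z — lengths, areas and connectivity unchanged). At z = 6.75: the r=9 cylinder contributes a regular 16-gon of circumradius 9 (area = (16/2)·9.000²·sin(360°/16) = 247.98 mm²); the cube at (4, 0.5) (footprint 19.5×12.5) is included at this height (area 243.75 mm²); the 27×27.5 cube at (-4, 7) contributes its full rectangle (area 742.50 mm²); Subtracting the remaining from the first: starting from the r=9 cylinder (247.98 mm²), the 19.5×12.5 cube at (4, 0.5) partially overlaps it — only the 25.18 mm² overlap (of its 243.75 mm²) is removed, clipping the outline; the 27×27.5 cube at (-4, 7) partially overlaps it — only the 12.67 mm² overlap (of its 742.50 mm²) is removed, clipping the outline — area = 210.12 mm²; (rotated 30° about Z; rotation is an isometry so areas/perimeters/island counts are preserved). Checking containment: the cross-section at z = 6.75 is a subset of the cross-section at z = 0.25.

entirely on top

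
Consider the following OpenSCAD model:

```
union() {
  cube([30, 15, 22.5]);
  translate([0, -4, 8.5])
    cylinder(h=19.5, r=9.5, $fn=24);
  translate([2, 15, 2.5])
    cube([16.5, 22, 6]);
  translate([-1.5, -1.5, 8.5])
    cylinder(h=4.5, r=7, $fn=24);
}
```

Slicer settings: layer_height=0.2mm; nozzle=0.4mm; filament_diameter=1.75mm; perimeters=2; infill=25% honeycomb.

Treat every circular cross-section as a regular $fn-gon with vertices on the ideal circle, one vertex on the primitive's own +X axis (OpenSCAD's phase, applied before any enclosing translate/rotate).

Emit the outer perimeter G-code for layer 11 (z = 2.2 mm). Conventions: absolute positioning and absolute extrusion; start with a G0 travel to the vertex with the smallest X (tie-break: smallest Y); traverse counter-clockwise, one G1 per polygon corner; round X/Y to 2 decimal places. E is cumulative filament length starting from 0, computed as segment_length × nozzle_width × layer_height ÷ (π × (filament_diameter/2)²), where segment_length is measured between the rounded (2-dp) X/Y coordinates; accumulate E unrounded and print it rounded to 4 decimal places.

G0 X0.00 Y0.00 Z2.20
G1 X30.00 Y0.00 E0.9978
G1 X30.00 Y15.00 E1.4967
G1 X0.00 Y15.00 E2.4945
G1 X0.00 Y0.00 E2.9934

At z = 2.2 mm: the cube is present — its section is the full 30×15 rectangle; the cylinder at (0, -4) is not intersected at this z (z outside [8.5, 28]); the cube at (2, 15) is not intersected at this z (z outside [2.5, 8.5]); the cylinder at (-1.5, -1.5) does not reach this height (z outside [8.5, 13]); Taking the union: only the 30×15 cube is present, so the union is just that shape — 1 connected region. The outline is a single polygon with 4 vertices. Extrusion per mm of travel: 0.4 × 0.2 / (π × 0.875²) = 0.033260. Accumulating E over each segment gives final E = 2.9934.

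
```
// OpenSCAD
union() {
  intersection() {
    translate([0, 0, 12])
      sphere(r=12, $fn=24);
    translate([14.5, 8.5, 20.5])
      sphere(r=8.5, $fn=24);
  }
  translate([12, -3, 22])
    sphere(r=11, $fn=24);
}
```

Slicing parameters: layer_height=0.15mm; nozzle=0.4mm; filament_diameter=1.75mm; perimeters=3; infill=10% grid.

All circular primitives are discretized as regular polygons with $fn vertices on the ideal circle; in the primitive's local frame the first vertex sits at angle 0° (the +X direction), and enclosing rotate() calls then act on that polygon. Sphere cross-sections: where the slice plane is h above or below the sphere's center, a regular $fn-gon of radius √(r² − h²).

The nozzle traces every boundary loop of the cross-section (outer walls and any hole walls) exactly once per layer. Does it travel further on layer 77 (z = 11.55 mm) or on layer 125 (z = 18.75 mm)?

Layer 77 (z = 11.55): the r=12 sphere slices to a regular 24-gon of circumradius 11.992 (√(r²−h²) with h=0.45 from center) (perimeter = 2·24·11.992·sin(180°/24) = 75.13 mm); the sphere at (14.5, 8.5) is absent (|z−center|=8.950 > r=8.5); After intersecting: at least one operand is absent at this height, so nothing remains; the r=11 sphere at (12, -3) slices to a regular 24-gon of circumradius 3.435 (√(r²−h²) with h=10.45 from center) (perimeter = 2·24·3.435·sin(180°/24) = 21.52 mm); Combining (union): only the r=11 sphere at (12, -3) is present, so the union is just that shape — boundary = 21.52 mm. So its perimeter = 21.52 mm. Layer 125 (z = 18.75): the sphere: section is a regular 24-gon, circumradius = √(r²−h²) = √(12²−6.75²) = 9.922 (perimeter = 2·24·9.922·sin(180°/24) = 62.16 mm); the sphere at (14.5, 8.5): section is a regular 24-gon, circumradius = √(r²−h²) = √(8.5²−1.75²) = 8.318 (perimeter = 2·24·8.318·sin(180°/24) = 52.11 mm); Keeping only the common overlap: the r=8.5 sphere at (14.5, 8.5) partially overlaps the r=12 sphere; clipping to the common part keeps 6.06 mm² — boundary = 13.76 mm; the sphere at (12, -3): section is a regular 24-gon, circumradius = √(r²−h²) = √(11²−3.25²) = 10.509 (perimeter = 2·24·10.509·sin(180°/24) = 65.84 mm); Combining (union): the regions partially overlap (shared area 5.18 mm²), so the edge portions inside another operand are dropped and the merged outline is re-measured after clipping — boundary = 68.14 mm. So its perimeter = 68.14 mm. Layer 125 is larger (68.14 vs 21.52 mm).

layer 125 (z = 18.75 mm)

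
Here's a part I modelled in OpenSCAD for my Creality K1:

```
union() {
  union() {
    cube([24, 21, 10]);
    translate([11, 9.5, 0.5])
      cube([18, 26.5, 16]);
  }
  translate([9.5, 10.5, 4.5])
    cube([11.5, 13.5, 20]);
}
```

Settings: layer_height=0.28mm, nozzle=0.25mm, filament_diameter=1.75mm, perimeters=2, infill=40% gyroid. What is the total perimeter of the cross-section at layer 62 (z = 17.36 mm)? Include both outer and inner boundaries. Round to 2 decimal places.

50.00 mm

At z = 17.36 mm: the cube is not intersected at this z (z outside [0, 10]); the cube at (11, 9.5) is absent (z outside [0.5, 16.5]); Taking the union: nothing is present at this height; the 11.5×13.5 cube at (9.5, 10.5) contributes its full rectangle (perimeter 50.00 mm); Merging all regions: only the 11.5×13.5 cube at (9.5, 10.5) is present, so the union is just that shape — boundary = 50.00 mm. Overall, the cross-section is a single solid region. Total boundary length (outer) = 50.00 mm.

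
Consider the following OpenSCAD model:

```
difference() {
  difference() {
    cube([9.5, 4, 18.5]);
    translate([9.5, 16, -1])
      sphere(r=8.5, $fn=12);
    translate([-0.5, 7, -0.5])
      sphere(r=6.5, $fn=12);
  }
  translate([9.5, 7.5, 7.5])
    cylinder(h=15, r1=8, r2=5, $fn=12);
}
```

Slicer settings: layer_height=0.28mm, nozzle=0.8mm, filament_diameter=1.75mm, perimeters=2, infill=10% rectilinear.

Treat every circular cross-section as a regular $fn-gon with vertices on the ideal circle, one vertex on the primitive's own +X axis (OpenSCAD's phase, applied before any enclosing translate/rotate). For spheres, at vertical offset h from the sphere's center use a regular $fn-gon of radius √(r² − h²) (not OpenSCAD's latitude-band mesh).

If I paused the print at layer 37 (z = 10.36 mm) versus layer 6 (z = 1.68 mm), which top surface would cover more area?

Layer 37 (z = 10.36): the 9.5×4 cube contributes its full rectangle (area 38.00 mm²); the sphere at (9.5, 16) is absent (|z−center|=11.360 > r=8.5); the sphere at (-0.5, 7) is not intersected at this z (|z−center|=10.860 > r=6.5); Subtracting the remaining from the first: none of the subtracted shapes is present at this height, so the 9.5×4 cube is unchanged — area = 38.00 mm²; the cone at (9.5, 7.5) contributes a regular 12-gon of circumradius 7.428 (interpolated between r1=8 and r2=5 at t=0.191) (area = (12/2)·7.428²·sin(360°/12) = 165.53 mm²); Subtracting the remaining from the first: starting from that combined region (38.00 mm²), the cone at (9.5, 7.5) partially overlaps it — only the 17.02 mm² overlap (of its 165.53 mm²) is removed, clipping the outline — area = 20.98 mm². So its area = 20.98 mm². Layer 6 (z = 1.68): the cube (footprint 9.5×4) is included at this height (area 38.00 mm²); the r=8.5 sphere at (9.5, 16) slices to a regular 12-gon of circumradius 8.066 (√(r²−h²) with h=2.68 from center) (area = (12/2)·8.066²·sin(360°/12) = 195.20 mm²); the r=6.5 sphere at (-0.5, 7) slices to a regular 12-gon of circumradius 6.124 (√(r²−h²) with h=2.18 from center) (area = (12/2)·6.124²·sin(360°/12) = 112.49 mm²); After the difference (first − rest): starting from the 9.5×4 cube (38.00 mm²), the r=8.5 sphere at (9.5, 16) misses the remaining region (no effect); the r=6.5 sphere at (-0.5, 7) partially overlaps it — only the 9.43 mm² overlap (of its 112.49 mm²) is removed, clipping the outline — area = 28.57 mm²; the cone at (9.5, 7.5) is absent (z outside [7.5, 22.5]); Subtracting the remaining from the first: none of the subtracted shapes is present at this height, so that combined region is unchanged — area = 28.57 mm². So its area = 28.57 mm². Layer 6 is larger (28.57 vs 20.98 mm²).

layer 6 (z = 1.68 mm)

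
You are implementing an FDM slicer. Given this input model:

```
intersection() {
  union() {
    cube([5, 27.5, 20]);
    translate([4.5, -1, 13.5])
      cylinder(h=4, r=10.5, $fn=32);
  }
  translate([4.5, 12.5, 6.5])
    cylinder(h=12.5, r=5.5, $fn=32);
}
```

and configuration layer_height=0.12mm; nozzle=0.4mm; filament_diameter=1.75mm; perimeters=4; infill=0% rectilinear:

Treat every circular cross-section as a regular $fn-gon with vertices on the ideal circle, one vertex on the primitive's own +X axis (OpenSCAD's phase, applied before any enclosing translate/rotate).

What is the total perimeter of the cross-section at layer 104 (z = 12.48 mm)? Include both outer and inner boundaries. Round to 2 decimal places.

28.75 mm

At z = 12.48 mm: the cube (footprint 5×27.5) is included at this height (perimeter 65.00 mm); the cylinder at (4.5, -1) is not intersected at this z (z outside [13.5, 17.5]); Taking the union: only the 5×27.5 cube is present, so the union is just that shape — boundary = 65.00 mm; the r=5.5 cylinder at (4.5, 12.5) gives a regular 32-gon of circumradius 5.5 (constant along its height) (perimeter = 2·32·5.500·sin(180°/32) = 34.50 mm); After intersecting: the r=5.5 cylinder at (4.5, 12.5) partially overlaps the result so far; clipping to the common part keeps 48.50 mm² — boundary = 28.75 mm. Overall, the cross-section is a single solid region. Total boundary length (outer) = 28.75 mm.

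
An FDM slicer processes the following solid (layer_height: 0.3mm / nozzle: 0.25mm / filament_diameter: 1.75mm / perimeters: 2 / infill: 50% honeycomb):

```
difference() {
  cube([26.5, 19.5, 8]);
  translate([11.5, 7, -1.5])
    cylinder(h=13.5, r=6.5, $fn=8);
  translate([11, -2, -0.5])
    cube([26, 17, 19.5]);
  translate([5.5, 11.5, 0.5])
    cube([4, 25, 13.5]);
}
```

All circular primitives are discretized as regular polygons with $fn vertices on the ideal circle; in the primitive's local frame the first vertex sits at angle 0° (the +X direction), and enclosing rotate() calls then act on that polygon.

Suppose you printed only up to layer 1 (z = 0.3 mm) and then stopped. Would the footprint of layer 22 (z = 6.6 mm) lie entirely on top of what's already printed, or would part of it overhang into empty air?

Compare the two slices. At z = 0.3: the 26.5×19.5 cube contributes its full rectangle (area 516.75 mm²); the r=6.5 cylinder at (11.5, 7) gives a regular 8-gon of circumradius 6.5 (constant along its height) (area = (8/2)·6.500²·sin(360°/8) = 119.50 mm²); the cube at (11, -2) (footprint 26×17) is included at this height (area 442.00 mm²); the cube at (5.5, 11.5) is not intersected at this z (z outside [0.5, 14]); Subtracting the remaining from the first: starting from the 26.5×19.5 cube (516.75 mm²), the r=6.5 cylinder at (11.5, 7) lies wholly inside it (removes its full 119.50 mm² and its 39.80 mm outline becomes a hole wall); the 26×17 cube at (11, -2) partially overlaps it — only the 166.35 mm² overlap (of its 442.00 mm²) is removed, clipping the outline — area = 230.90 mm². At z = 6.6: the cube (footprint 26.5×19.5) is included at this height (area 516.75 mm²); the r=6.5 cylinder at (11.5, 7) gives a regular 8-gon of circumradius 6.5 (constant along its height) (area = (8/2)·6.500²·sin(360°/8) = 119.50 mm²); the cube at (11, -2) is present — its section is the full 26×17 rectangle (area 442.00 mm²); the cube at (5.5, 11.5) (footprint 4×25) is included at this height (area 100.00 mm²); Taking the first minus the rest: starting from the 26.5×19.5 cube (516.75 mm²), the r=6.5 cylinder at (11.5, 7) lies wholly inside it (removes its full 119.50 mm² and its 39.80 mm outline becomes a hole wall); the 26×17 cube at (11, -2) partially overlaps it — only the 166.35 mm² overlap (of its 442.00 mm²) is removed, clipping the outline; the 4×25 cube at (5.5, 11.5) partially overlaps it — only the 30.35 mm² overlap (of its 100.00 mm²) is removed, clipping the outline — area = 200.54 mm². Checking containment: the cross-section at z = 6.6 is a subset of the cross-section at z = 0.3.

entirely on top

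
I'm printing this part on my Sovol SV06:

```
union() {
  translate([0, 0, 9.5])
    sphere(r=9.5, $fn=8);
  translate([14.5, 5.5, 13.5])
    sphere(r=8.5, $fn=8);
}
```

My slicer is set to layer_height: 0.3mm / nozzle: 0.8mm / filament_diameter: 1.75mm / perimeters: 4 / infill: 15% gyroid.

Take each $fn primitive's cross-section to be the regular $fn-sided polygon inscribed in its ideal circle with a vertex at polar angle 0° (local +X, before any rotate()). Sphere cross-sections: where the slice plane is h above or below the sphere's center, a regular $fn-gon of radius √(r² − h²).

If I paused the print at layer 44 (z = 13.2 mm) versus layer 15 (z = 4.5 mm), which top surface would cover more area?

Layer 44 (z = 13.2): the r=9.5 sphere slices to a regular 8-gon of circumradius 8.750 (√(r²−h²) with h=3.7 from center) (area = (8/2)·8.750²·sin(360°/8) = 216.54 mm²); the sphere at (14.5, 5.5): section is a regular 8-gon, circumradius = √(r²−h²) = √(8.5²−0.3²) = 8.495 (area = (8/2)·8.495²·sin(360°/8) = 204.10 mm²); Combining (union): the regions partially overlap — summed areas 420.64 mm² minus the doubly-counted overlap 2.83 mm² gives 417.82 mm² — area = 417.82 mm². So its area = 417.82 mm². Layer 15 (z = 4.5): the r=9.5 sphere contributes a regular 8-gon of circumradius √(9.5²−5²) = 8.078 (area = (8/2)·8.078²·sin(360°/8) = 184.55 mm²); the sphere at (14.5, 5.5) is not intersected at this z (|z−center|=9.000 > r=8.5); Merging all regions: only the r=9.5 sphere is present, so the union is just that shape — area = 184.55 mm². So its area = 184.55 mm². Layer 44 is larger (417.82 vs 184.55 mm²).

layer 44 (z = 13.2 mm)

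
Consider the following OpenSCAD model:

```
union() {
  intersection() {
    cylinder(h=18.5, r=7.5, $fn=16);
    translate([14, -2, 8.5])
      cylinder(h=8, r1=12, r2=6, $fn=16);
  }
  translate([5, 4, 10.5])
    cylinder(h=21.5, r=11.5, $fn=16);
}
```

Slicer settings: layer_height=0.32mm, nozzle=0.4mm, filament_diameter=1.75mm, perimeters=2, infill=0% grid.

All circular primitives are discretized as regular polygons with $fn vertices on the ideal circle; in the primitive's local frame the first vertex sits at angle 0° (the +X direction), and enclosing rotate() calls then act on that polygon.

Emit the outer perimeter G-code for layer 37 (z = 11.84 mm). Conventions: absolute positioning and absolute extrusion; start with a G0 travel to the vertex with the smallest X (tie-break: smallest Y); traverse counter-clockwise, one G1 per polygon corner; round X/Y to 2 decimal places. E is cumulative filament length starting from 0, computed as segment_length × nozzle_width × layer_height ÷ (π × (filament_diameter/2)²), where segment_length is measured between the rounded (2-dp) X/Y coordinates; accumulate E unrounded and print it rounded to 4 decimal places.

At z = 11.84 mm: the r=7.5 cylinder gives a regular 16-gon of circumradius 7.5 (constant along its height); the cone at (14, -2) (r1=12→r2=6) has section circumradius 9.495 here — a regular 16-gon; Taking the intersection: the cone at (14, -2) partially overlaps the r=7.5 cylinder; clipping to the common part keeps 15.96 mm² — 1 connected region; the r=11.5 cylinder at (5, 4) contributes a regular 16-gon of circumradius 11.5; Merging all regions: the result so far lies entirely inside the r=11.5 cylinder at (5, 4), so the union is just the r=11.5 cylinder at (5, 4) — 1 connected region. The outline is a single polygon with 16 vertices. Extrusion per mm of travel: 0.4 × 0.32 / (π × 0.875²) = 0.053216. Accumulating E over each segment gives final E = 3.8196.

G0 X-6.50 Y4.00 Z11.84
G1 X-5.62 Y-0.40 E0.2388
G1 X-3.13 Y-4.13 E0.4774
G1 X0.60 Y-6.62 E0.7161
G1 X5.00 Y-7.50 E0.9549
G1 X9.40 Y-6.62 E1.1937
G1 X13.13 Y-4.13 E1.4323
G1 X15.62 Y-0.40 E1.6710
G1 X16.50 Y4.00 E1.9098
G1 X15.62 Y8.40 E2.1486
G1 X13.13 Y12.13 E2.3872
G1 X9.40 Y14.62 E2.6259
G1 X5.00 Y15.50 E2.8647
G1 X0.60 Y14.62 E3.1035
G1 X-3.13 Y12.13 E3.3421
G1 X-5.62 Y8.40 E3.5808
G1 X-6.50 Y4.00 E3.8196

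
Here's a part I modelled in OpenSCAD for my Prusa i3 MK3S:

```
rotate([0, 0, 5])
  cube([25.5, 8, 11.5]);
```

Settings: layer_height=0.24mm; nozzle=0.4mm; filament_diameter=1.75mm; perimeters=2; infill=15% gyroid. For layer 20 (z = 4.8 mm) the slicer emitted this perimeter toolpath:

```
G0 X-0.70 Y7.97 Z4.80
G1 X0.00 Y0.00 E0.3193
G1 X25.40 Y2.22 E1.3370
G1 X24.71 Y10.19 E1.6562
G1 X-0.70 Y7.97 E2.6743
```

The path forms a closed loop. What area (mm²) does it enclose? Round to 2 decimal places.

204.02 mm²

Apply the shoelace formula to the sequence of (X, Y) vertices; enclosed area = 204.02 mm².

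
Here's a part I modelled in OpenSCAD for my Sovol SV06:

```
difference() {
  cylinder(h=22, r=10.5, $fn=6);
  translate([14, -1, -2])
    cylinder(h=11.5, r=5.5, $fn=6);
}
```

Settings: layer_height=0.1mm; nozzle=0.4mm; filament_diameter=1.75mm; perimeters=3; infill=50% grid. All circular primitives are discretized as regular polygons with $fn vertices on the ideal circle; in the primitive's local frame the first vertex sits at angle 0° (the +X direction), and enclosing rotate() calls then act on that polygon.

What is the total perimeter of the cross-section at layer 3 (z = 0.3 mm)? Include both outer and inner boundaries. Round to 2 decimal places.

At z = 0.3 mm: the r=10.5 cylinder contributes a regular 6-gon of circumradius 10.5 (perimeter = 2·6·10.500·sin(180°/6) = 63.00 mm); the r=5.5 cylinder at (14, -1) contributes a regular 6-gon of circumradius 5.5 (perimeter = 2·6·5.500·sin(180°/6) = 33.00 mm); After the difference (first − rest): starting from the r=10.5 cylinder, the r=5.5 cylinder at (14, -1) partially overlaps it — only the 3.18 mm² overlap (of its 78.59 mm²) is removed, clipping the outline — boundary = 63.00 mm. Overall, the cross-section is a single solid region. Total boundary length (outer) = 63.00 mm.

63.00 mm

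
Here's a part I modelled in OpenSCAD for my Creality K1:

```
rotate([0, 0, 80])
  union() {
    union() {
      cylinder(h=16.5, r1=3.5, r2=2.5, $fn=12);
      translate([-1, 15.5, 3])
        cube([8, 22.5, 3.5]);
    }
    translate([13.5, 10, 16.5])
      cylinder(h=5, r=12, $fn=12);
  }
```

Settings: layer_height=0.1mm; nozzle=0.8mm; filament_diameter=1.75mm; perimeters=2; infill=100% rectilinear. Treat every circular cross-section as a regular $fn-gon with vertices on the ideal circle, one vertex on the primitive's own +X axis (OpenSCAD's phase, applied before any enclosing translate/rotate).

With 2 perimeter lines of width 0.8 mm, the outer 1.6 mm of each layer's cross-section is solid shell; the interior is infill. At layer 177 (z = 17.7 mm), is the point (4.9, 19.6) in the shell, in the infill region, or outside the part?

outside

At z = 17.7 mm: the cone does not reach this height (z outside [0, 16.5]); the cube at (-1, 15.5) is not intersected at this z (z outside [3, 6.5]); Merging all regions: nothing is present at this height; the r=12 cylinder at (13.5, 10) contributes a regular 12-gon of circumradius 12; Merging all regions: only the r=12 cylinder at (13.5, 10) is present, so the union is just that shape — 1 connected region; (rotated 80° about Z; rotation is an isometry so areas/perimeters/island counts are preserved). Overall, the cross-section is a single solid region. Undo the 80° rotation: the query point maps to (20.153, -1.422) in the un-rotated model frame. The nearest boundary edge runs (13.50, -2.00)→(19.50, -0.39); distance from the point to it = 1.22 mm. The point is not inside any of the regions above, so it lies outside the cross-section (1.22 mm from the nearest boundary).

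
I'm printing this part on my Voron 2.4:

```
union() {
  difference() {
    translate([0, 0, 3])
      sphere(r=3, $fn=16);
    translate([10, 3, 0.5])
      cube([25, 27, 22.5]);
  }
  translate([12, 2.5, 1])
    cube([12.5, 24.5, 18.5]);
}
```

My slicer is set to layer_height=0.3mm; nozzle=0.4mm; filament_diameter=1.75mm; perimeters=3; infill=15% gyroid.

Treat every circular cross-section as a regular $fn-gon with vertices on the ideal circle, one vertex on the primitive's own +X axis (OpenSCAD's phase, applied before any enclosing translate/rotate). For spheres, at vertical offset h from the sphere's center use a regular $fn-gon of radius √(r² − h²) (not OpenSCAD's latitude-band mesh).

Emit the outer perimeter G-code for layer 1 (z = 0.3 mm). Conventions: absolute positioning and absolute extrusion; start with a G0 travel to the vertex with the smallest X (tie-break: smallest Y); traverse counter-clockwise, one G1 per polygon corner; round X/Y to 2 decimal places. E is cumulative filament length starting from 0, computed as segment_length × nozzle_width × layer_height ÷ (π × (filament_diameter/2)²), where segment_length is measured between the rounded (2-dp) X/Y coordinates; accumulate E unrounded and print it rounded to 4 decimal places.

At z = 0.3 mm: the sphere: section is a regular 16-gon, circumradius = √(r²−h²) = √(3²−2.7²) = 1.308; the cube at (10, 3) does not reach this height (z outside [0.5, 23]); After the difference (first − rest): none of the subtracted shapes is present at this height, so the r=3 sphere is unchanged — 1 connected region; the cube at (12, 2.5) is absent (z outside [1, 19.5]); Taking the union: only the result so far is present, so the union is just that shape — 1 connected region. The outline is a single polygon with 16 vertices. Extrusion per mm of travel: 0.4 × 0.3 / (π × 0.875²) = 0.049890. Accumulating E over each segment gives final E = 0.4072.

G0 X-1.31 Y0.00 Z0.30
G1 X-1.21 Y-0.50 E0.0254
G1 X-0.92 Y-0.92 E0.0509
G1 X-0.50 Y-1.21 E0.0764
G1 X0.00 Y-1.31 E0.1018
G1 X0.50 Y-1.21 E0.1272
G1 X0.92 Y-0.92 E0.1527
G1 X1.21 Y-0.50 E0.1782
G1 X1.31 Y0.00 E0.2036
G1 X1.21 Y0.50 E0.2290
G1 X0.92 Y0.92 E0.2545
G1 X0.50 Y1.21 E0.2800
G1 X0.00 Y1.31 E0.3054
G1 X-0.50 Y1.21 E0.3309
G1 X-0.92 Y0.92 E0.3563
G1 X-1.21 Y0.50 E0.3818
G1 X-1.31 Y0.00 E0.4072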